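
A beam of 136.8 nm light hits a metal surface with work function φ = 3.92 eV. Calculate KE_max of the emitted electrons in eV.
5.1432 eV

Using Einstein's photoelectric equation: KE_max = hf - φ = hc/λ - φ

First, calculate the photon energy:
E_photon = hc/λ = (6.626×10⁻³⁴ J·s)(3×10⁸ m/s) / (136.8×10⁻⁹ m)
E_photon = 9.0632 eV

Then, the maximum kinetic energy:
KE_max = E_photon - φ = 9.0632 eV - 3.92 eV = 5.1432 eV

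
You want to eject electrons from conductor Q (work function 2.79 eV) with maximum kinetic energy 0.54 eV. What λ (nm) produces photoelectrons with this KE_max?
372.32 nm

From Einstein's equation: KE_max = hc/λ - φ

Rearranging for λ:
hc/λ = KE_max + φ
λ = hc/(KE_max + φ)

Required photon energy:
E_photon = KE_max + φ = 0.54 + 2.79 = 3.33 eV

Required wavelength:
λ = hc/E_photon = (6.626×10⁻³⁴)(3×10⁸) / (3.33 × 1.602×10⁻¹⁹)
λ = 372.32 nm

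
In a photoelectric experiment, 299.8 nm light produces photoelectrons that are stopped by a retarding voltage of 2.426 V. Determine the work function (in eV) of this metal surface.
1.71 eV

The stopping potential gives the maximum kinetic energy: KE_max = eV_s = 2.426 eV

From Einstein's photoelectric equation: KE_max = hc/λ - φ
Rearranging: φ = hc/λ - KE_max

Calculate photon energy:
E_photon = hc/λ = (6.626×10⁻³⁴ J·s)(3×10⁸ m/s) / (299.8×10⁻⁹ m) = 4.1356 eV

Therefore:
φ = 4.1356 - 2.426 = 1.71 eV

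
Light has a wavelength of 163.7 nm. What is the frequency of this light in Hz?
1.8314e+15 Hz

Using the wave equation: c = fλ

Solving for frequency:
f = c/λ = (3×10⁸ m/s) / (163.7×10⁻⁹ m)
f = 1.8314e+15 Hz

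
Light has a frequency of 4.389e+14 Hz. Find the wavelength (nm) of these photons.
683.05 nm

Using the wave equation: c = fλ

Solving for wavelength:
λ = c/f = (3×10⁸ m/s) / (4.389e+14 Hz)
λ = 683.05 nm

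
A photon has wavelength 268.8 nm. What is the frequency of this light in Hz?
1.1153e+15 Hz

Using the wave equation: c = fλ

Solving for frequency:
f = c/λ = (3×10⁸ m/s) / (268.8×10⁻⁹ m)
f = 1.1153e+15 Hz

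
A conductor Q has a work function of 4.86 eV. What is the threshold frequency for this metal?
1.1751e+15 Hz

The threshold frequency is when the photon energy equals the work function:
hf₀ = φ

Solving for f₀:
f₀ = φ/h = (4.86 eV × 1.602×10⁻¹⁹ J/eV) / (6.626×10⁻³⁴ J·s)
f₀ = 1.1751e+15 Hz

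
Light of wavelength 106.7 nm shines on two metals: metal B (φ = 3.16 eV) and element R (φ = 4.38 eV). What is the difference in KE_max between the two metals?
1.2200 eV

Using KE_max = hc/λ - φ for each metal:

Photon energy: E = hc/λ = 11.6199 eV

For metal B (φ₁ = 3.16 eV):
KE₁ = E - φ₁ = 11.6199 - 3.16 = 8.4599 eV

For element R (φ₂ = 4.38 eV):
KE₂ = E - φ₂ = 11.6199 - 4.38 = 7.2399 eV

Difference:
ΔKE = KE₁ - KE₂ = 8.4599 - 7.2399 = 1.2200 eV

Note: The difference equals the difference in work functions: 4.38 - 3.16 = 1.22 eV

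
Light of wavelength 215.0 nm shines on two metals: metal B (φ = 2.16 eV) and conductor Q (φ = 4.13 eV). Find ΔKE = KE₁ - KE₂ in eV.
1.9700 eV

Using KE_max = hc/λ - φ for each metal:

Photon energy: E = hc/λ = 5.7667 eV

For metal B (φ₁ = 2.16 eV):
KE₁ = E - φ₁ = 5.7667 - 2.16 = 3.6067 eV

For conductor Q (φ₂ = 4.13 eV):
KE₂ = E - φ₂ = 5.7667 - 4.13 = 1.6367 eV

Difference:
ΔKE = KE₁ - KE₂ = 3.6067 - 1.6367 = 1.9700 eV

Note: The difference equals the difference in work functions: 4.13 - 2.16 = 1.97 eV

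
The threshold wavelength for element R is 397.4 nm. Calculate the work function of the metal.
3.12 eV

At the threshold wavelength, photon energy equals work function:
φ = hc/λ₀

Calculating:
φ = (6.626×10⁻³⁴ J·s)(3×10⁸ m/s) / (397.4×10⁻⁹ m)
φ = 3.12 eV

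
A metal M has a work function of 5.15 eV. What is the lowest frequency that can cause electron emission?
1.2453e+15 Hz

The threshold frequency is when the photon energy equals the work function:
hf₀ = φ

Solving for f₀:
f₀ = φ/h = (5.15 eV × 1.602×10⁻¹⁹ J/eV) / (6.626×10⁻³⁴ J·s)
f₀ = 1.2453e+15 Hz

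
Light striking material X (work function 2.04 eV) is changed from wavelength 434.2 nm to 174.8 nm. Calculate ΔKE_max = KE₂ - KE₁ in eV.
4.2375 eV

Using Einstein's equation: KE_max = hc/λ - φ

For λ₁ = 434.2 nm:
KE₁ = hc/λ₁ - φ = 2.8555 - 2.04 = 0.8155 eV

For λ₂ = 174.8 nm:
KE₂ = hc/λ₂ - φ = 7.0929 - 2.04 = 5.0529 eV

Change in KE:
ΔKE = KE₂ - KE₁ = 5.0529 - 0.8155 = 4.2375 eV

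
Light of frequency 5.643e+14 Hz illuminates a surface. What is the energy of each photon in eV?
2.3338 eV

Using E = hf:

E = hf = (6.626×10⁻³⁴ J·s)(5.643e+14 Hz)
E = 2.3338 eV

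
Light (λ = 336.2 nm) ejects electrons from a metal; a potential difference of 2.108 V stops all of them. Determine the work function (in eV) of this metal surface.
1.58 eV

The stopping potential gives the maximum kinetic energy: KE_max = eV_s = 2.108 eV

From Einstein's photoelectric equation: KE_max = hc/λ - φ
Rearranging: φ = hc/λ - KE_max

Calculate photon energy:
E_photon = hc/λ = (6.626×10⁻³⁴ J·s)(3×10⁸ m/s) / (336.2×10⁻⁹ m) = 3.6878 eV

Therefore:
φ = 3.6878 - 2.108 = 1.58 eV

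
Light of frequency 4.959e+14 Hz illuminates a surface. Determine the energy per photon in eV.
2.0509 eV

Using E = hf:

E = hf = (6.626×10⁻³⁴ J·s)(4.959e+14 Hz)
E = 2.0509 eV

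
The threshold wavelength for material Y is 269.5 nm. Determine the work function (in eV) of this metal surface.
4.60 eV

At the threshold wavelength, photon energy equals work function:
φ = hc/λ₀

Calculating:
φ = (6.626×10⁻³⁴ J·s)(3×10⁸ m/s) / (269.5×10⁻⁹ m)
φ = 4.60 eV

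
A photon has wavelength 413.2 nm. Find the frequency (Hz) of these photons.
7.2554e+14 Hz

Using the wave equation: c = fλ

Solving for frequency:
f = c/λ = (3×10⁸ m/s) / (413.2×10⁻⁹ m)
f = 7.2554e+14 Hz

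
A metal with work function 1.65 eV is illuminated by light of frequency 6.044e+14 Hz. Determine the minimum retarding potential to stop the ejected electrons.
0.8496 V

The stopping potential V_s satisfies: eV_s = KE_max

First, find KE_max using Einstein's equation:
E_photon = hf = (6.626×10⁻³⁴ J·s)(6.044e+14 Hz) = 2.4996 eV
KE_max = E_photon - φ = 2.4996 - 1.65 = 0.8496 eV

Since eV_s = KE_max:
V_s = KE_max/e = 0.8496 V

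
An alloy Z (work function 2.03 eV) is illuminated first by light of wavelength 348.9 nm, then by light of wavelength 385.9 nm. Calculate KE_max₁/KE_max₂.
1.2880

Using Einstein's equation: KE_max = hc/λ - φ

For λ₁ = 348.9 nm:
E₁ = hc/λ₁ = 3.5536 eV
KE₁ = E₁ - φ = 3.5536 - 2.03 = 1.5236 eV

For λ₂ = 385.9 nm:
E₂ = hc/λ₂ = 3.2129 eV
KE₂ = E₂ - φ = 3.2129 - 2.03 = 1.1829 eV

Ratio: KE₁/KE₂ = 1.5236/1.1829 = 1.2880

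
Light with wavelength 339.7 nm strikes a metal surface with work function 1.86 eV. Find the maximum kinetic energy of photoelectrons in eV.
1.7898 eV

Using Einstein's photoelectric equation: KE_max = hf - φ = hc/λ - φ

First, calculate the photon energy:
E_photon = hc/λ = (6.626×10⁻³⁴ J·s)(3×10⁸ m/s) / (339.7×10⁻⁹ m)
E_photon = 3.6498 eV

Then, the maximum kinetic energy:
KE_max = E_photon - φ = 3.6498 eV - 1.86 eV = 1.7898 eV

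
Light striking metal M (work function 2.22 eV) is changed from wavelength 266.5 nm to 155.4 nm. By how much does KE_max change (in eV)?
3.3261 eV

Using Einstein's equation: KE_max = hc/λ - φ

For λ₁ = 266.5 nm:
KE₁ = hc/λ₁ - φ = 4.6523 - 2.22 = 2.4323 eV

For λ₂ = 155.4 nm:
KE₂ = hc/λ₂ - φ = 7.9784 - 2.22 = 5.7584 eV

Change in KE:
ΔKE = KE₂ - KE₁ = 5.7584 - 2.4323 = 3.3261 eV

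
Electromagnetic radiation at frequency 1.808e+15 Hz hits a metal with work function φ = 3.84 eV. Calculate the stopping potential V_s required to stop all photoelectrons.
3.6373 V

The stopping potential V_s satisfies: eV_s = KE_max

First, find KE_max using Einstein's equation:
E_photon = hf = (6.626×10⁻³⁴ J·s)(1.808e+15 Hz) = 7.4773 eV
KE_max = E_photon - φ = 7.4773 - 3.84 = 3.6373 eV

Since eV_s = KE_max:
V_s = KE_max/e = 3.6373 V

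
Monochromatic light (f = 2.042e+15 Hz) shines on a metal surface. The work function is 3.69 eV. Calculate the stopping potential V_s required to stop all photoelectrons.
4.7550 V

The stopping potential V_s satisfies: eV_s = KE_max

First, find KE_max using Einstein's equation:
E_photon = hf = (6.626×10⁻³⁴ J·s)(2.042e+15 Hz) = 8.4450 eV
KE_max = E_photon - φ = 8.4450 - 3.69 = 4.7550 eV

Since eV_s = KE_max:
V_s = KE_max/e = 4.7550 V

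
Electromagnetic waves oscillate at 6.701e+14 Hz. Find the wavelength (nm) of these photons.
447.38 nm

Using the wave equation: c = fλ

Solving for wavelength:
λ = c/f = (3×10⁸ m/s) / (6.701e+14 Hz)
λ = 447.38 nm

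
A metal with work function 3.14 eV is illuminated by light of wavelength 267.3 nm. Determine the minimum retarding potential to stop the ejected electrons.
1.4984 V

The stopping potential V_s satisfies: eV_s = KE_max

First, find KE_max using Einstein's equation:
E_photon = hc/λ = 4.6384 eV
KE_max = E_photon - φ = 4.6384 - 3.14 = 1.4984 eV

Since eV_s = KE_max:
V_s = KE_max/e = 1.4984 V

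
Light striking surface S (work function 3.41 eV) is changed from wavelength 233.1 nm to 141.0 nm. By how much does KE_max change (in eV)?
3.4743 eV

Using Einstein's equation: KE_max = hc/λ - φ

For λ₁ = 233.1 nm:
KE₁ = hc/λ₁ - φ = 5.3189 - 3.41 = 1.9089 eV

For λ₂ = 141.0 nm:
KE₂ = hc/λ₂ - φ = 8.7932 - 3.41 = 5.3832 eV

Change in KE:
ΔKE = KE₂ - KE₁ = 5.3832 - 1.9089 = 3.4743 eV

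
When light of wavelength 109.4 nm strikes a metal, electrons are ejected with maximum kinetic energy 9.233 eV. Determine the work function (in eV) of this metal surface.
2.10 eV

From Einstein's photoelectric equation: KE_max = hf - φ = hc/λ - φ

Rearranging for φ:
φ = hc/λ - KE_max

Calculate photon energy:
E_photon = hc/λ = 11.3331 eV

Therefore:
φ = 11.3331 - 9.233 = 2.10 eV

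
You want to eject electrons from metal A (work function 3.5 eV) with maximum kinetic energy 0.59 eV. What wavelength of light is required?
303.14 nm

From Einstein's equation: KE_max = hc/λ - φ

Rearranging for λ:
hc/λ = KE_max + φ
λ = hc/(KE_max + φ)

Required photon energy:
E_photon = KE_max + φ = 0.59 + 3.5 = 4.09 eV

Required wavelength:
λ = hc/E_photon = (6.626×10⁻³⁴)(3×10⁸) / (4.09 × 1.602×10⁻¹⁹)
λ = 303.14 nm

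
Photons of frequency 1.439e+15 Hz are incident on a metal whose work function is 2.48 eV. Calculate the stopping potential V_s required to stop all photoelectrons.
3.4712 V

The stopping potential V_s satisfies: eV_s = KE_max

First, find KE_max using Einstein's equation:
E_photon = hf = (6.626×10⁻³⁴ J·s)(1.439e+15 Hz) = 5.9512 eV
KE_max = E_photon - φ = 5.9512 - 2.48 = 3.4712 eV

Since eV_s = KE_max:
V_s = KE_max/e = 3.4712 V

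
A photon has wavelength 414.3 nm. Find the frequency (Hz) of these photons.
7.2361e+14 Hz

Using the wave equation: c = fλ

Solving for frequency:
f = c/λ = (3×10⁸ m/s) / (414.3×10⁻⁹ m)
f = 7.2361e+14 Hz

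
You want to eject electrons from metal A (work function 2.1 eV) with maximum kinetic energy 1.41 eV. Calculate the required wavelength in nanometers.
353.23 nm

From Einstein's equation: KE_max = hc/λ - φ

Rearranging for λ:
hc/λ = KE_max + φ
λ = hc/(KE_max + φ)

Required photon energy:
E_photon = KE_max + φ = 1.41 + 2.1 = 3.51 eV

Required wavelength:
λ = hc/E_photon = (6.626×10⁻³⁴)(3×10⁸) / (3.51 × 1.602×10⁻¹⁹)
λ = 353.23 nm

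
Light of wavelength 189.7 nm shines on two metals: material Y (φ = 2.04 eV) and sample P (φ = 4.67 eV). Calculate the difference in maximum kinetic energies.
2.6300 eV

Using KE_max = hc/λ - φ for each metal:

Photon energy: E = hc/λ = 6.5358 eV

For material Y (φ₁ = 2.04 eV):
KE₁ = E - φ₁ = 6.5358 - 2.04 = 4.4958 eV

For sample P (φ₂ = 4.67 eV):
KE₂ = E - φ₂ = 6.5358 - 4.67 = 1.8658 eV

Difference:
ΔKE = KE₁ - KE₂ = 4.4958 - 1.8658 = 2.6300 eV

Note: The difference equals the difference in work functions: 4.67 - 2.04 = 2.63 eV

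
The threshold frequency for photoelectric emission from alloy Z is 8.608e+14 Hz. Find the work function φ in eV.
3.56 eV

At the threshold frequency, photon energy equals work function:
φ = hf₀

Calculating:
φ = (6.626×10⁻³⁴ J·s)(8.608e+14 Hz)
φ = 3.56 eV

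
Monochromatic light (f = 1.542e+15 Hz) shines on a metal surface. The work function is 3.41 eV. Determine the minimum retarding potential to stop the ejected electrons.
2.9672 V

The stopping potential V_s satisfies: eV_s = KE_max

First, find KE_max using Einstein's equation:
E_photon = hf = (6.626×10⁻³⁴ J·s)(1.542e+15 Hz) = 6.3772 eV
KE_max = E_photon - φ = 6.3772 - 3.41 = 2.9672 eV

Since eV_s = KE_max:
V_s = KE_max/e = 2.9672 V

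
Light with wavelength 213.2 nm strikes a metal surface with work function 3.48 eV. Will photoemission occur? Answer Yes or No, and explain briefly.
Yes

For photoemission, the photon energy must exceed the work function.

Photon energy: E = hc/λ = 5.8154 eV
Work function: φ = 3.48 eV

Since E_photon (5.8154 eV) > φ (3.48 eV), photoemission WILL occur.
The threshold wavelength is λ₀ = hc/φ = 356.3 nm.
Since 213.2 nm < 356.3 nm, the light has sufficient energy.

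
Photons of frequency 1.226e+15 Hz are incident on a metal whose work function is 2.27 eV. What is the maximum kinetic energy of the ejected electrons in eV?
2.8003 eV

Using Einstein's photoelectric equation: KE_max = hf - φ

First, calculate the photon energy:
E_photon = hf = (6.626×10⁻³⁴ J·s)(1.226e+15 Hz)
E_photon = 5.0703 eV

Then, the maximum kinetic energy:
KE_max = E_photon - φ = 5.0703 eV - 2.27 eV = 2.8003 eV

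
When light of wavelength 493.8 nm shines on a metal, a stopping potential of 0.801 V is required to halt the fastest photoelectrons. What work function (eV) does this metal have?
1.71 eV

The stopping potential gives the maximum kinetic energy: KE_max = eV_s = 0.801 eV

From Einstein's photoelectric equation: KE_max = hc/λ - φ
Rearranging: φ = hc/λ - KE_max

Calculate photon energy:
E_photon = hc/λ = (6.626×10⁻³⁴ J·s)(3×10⁸ m/s) / (493.8×10⁻⁹ m) = 2.5108 eV

Therefore:
φ = 2.5108 - 0.801 = 1.71 eV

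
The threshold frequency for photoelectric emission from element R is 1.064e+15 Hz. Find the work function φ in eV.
4.40 eV

At the threshold frequency, photon energy equals work function:
φ = hf₀

Calculating:
φ = (6.626×10⁻³⁴ J·s)(1.064e+15 Hz)
φ = 4.40 eV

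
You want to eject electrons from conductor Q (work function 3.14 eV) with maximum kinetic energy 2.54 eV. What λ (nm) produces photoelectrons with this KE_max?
218.28 nm

From Einstein's equation: KE_max = hc/λ - φ

Rearranging for λ:
hc/λ = KE_max + φ
λ = hc/(KE_max + φ)

Required photon energy:
E_photon = KE_max + φ = 2.54 + 3.14 = 5.68 eV

Required wavelength:
λ = hc/E_photon = (6.626×10⁻³⁴)(3×10⁸) / (5.68 × 1.602×10⁻¹⁹)
λ = 218.28 nm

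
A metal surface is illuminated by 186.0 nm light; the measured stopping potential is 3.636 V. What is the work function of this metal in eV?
3.03 eV

The stopping potential gives the maximum kinetic energy: KE_max = eV_s = 3.636 eV

From Einstein's photoelectric equation: KE_max = hc/λ - φ
Rearranging: φ = hc/λ - KE_max

Calculate photon energy:
E_photon = hc/λ = (6.626×10⁻³⁴ J·s)(3×10⁸ m/s) / (186.0×10⁻⁹ m) = 6.6658 eV

Therefore:
φ = 6.6658 - 3.636 = 3.03 eV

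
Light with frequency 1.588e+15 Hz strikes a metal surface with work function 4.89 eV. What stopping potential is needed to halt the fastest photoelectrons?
1.6774 V

The stopping potential V_s satisfies: eV_s = KE_max

First, find KE_max using Einstein's equation:
E_photon = hf = (6.626×10⁻³⁴ J·s)(1.588e+15 Hz) = 6.5674 eV
KE_max = E_photon - φ = 6.5674 - 4.89 = 1.6774 eV

Since eV_s = KE_max:
V_s = KE_max/e = 1.6774 V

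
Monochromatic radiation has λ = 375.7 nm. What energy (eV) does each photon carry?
3.3001 eV

Using E = hf = hc/λ:

E = hc/λ = (6.626×10⁻³⁴ J·s)(3×10⁸ m/s) / (375.7×10⁻⁹ m)
E = 3.3001 eV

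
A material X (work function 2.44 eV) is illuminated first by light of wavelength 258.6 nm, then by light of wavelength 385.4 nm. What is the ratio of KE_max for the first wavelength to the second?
3.0301

Using Einstein's equation: KE_max = hc/λ - φ

For λ₁ = 258.6 nm:
E₁ = hc/λ₁ = 4.7944 eV
KE₁ = E₁ - φ = 4.7944 - 2.44 = 2.3544 eV

For λ₂ = 385.4 nm:
E₂ = hc/λ₂ = 3.2170 eV
KE₂ = E₂ - φ = 3.2170 - 2.44 = 0.7770 eV

Ratio: KE₁/KE₂ = 2.3544/0.7770 = 3.0301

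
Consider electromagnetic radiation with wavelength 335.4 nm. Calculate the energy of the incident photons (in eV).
3.6966 eV

Using E = hf = hc/λ:

E = hc/λ = (6.626×10⁻³⁴ J·s)(3×10⁸ m/s) / (335.4×10⁻⁹ m)
E = 3.6966 eV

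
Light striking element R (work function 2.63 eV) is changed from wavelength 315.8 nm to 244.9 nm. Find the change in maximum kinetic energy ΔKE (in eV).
1.1366 eV

Using Einstein's equation: KE_max = hc/λ - φ

For λ₁ = 315.8 nm:
KE₁ = hc/λ₁ - φ = 3.9260 - 2.63 = 1.2960 eV

For λ₂ = 244.9 nm:
KE₂ = hc/λ₂ - φ = 5.0626 - 2.63 = 2.4326 eV

Change in KE:
ΔKE = KE₂ - KE₁ = 2.4326 - 1.2960 = 1.1366 eV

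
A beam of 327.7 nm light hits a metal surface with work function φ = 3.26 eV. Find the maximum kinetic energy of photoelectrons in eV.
0.5235 eV

Using Einstein's photoelectric equation: KE_max = hf - φ = hc/λ - φ

First, calculate the photon energy:
E_photon = hc/λ = (6.626×10⁻³⁴ J·s)(3×10⁸ m/s) / (327.7×10⁻⁹ m)
E_photon = 3.7835 eV

Then, the maximum kinetic energy:
KE_max = E_photon - φ = 3.7835 eV - 3.26 eV = 0.5235 eV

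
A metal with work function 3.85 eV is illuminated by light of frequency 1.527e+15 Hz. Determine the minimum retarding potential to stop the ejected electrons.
2.4652 V

The stopping potential V_s satisfies: eV_s = KE_max

First, find KE_max using Einstein's equation:
E_photon = hf = (6.626×10⁻³⁴ J·s)(1.527e+15 Hz) = 6.3152 eV
KE_max = E_photon - φ = 6.3152 - 3.85 = 2.4652 eV

Since eV_s = KE_max:
V_s = KE_max/e = 2.4652 V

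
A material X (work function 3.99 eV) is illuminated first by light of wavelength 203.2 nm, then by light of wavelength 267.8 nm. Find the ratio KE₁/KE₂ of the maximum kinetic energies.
3.3007

Using Einstein's equation: KE_max = hc/λ - φ

For λ₁ = 203.2 nm:
E₁ = hc/λ₁ = 6.1016 eV
KE₁ = E₁ - φ = 6.1016 - 3.99 = 2.1116 eV

For λ₂ = 267.8 nm:
E₂ = hc/λ₂ = 4.6297 eV
KE₂ = E₂ - φ = 4.6297 - 3.99 = 0.6397 eV

Ratio: KE₁/KE₂ = 2.1116/0.6397 = 3.3007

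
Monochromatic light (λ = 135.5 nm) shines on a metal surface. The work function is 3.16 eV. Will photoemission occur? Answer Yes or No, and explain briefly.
Yes

For photoemission, the photon energy must exceed the work function.

Photon energy: E = hc/λ = 9.1501 eV
Work function: φ = 3.16 eV

Since E_photon (9.1501 eV) > φ (3.16 eV), photoemission WILL occur.
The threshold wavelength is λ₀ = hc/φ = 392.4 nm.
Since 135.5 nm < 392.4 nm, the light has sufficient energy.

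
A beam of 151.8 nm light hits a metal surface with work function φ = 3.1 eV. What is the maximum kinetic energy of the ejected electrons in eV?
5.0676 eV

Using Einstein's photoelectric equation: KE_max = hf - φ = hc/λ - φ

First, calculate the photon energy:
E_photon = hc/λ = (6.626×10⁻³⁴ J·s)(3×10⁸ m/s) / (151.8×10⁻⁹ m)
E_photon = 8.1676 eV

Then, the maximum kinetic energy:
KE_max = E_photon - φ = 8.1676 eV - 3.1 eV = 5.0676 eV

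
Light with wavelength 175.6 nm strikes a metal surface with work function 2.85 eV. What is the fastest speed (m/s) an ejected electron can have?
1.2170e+06 m/s

First, find the maximum kinetic energy:
E_photon = hc/λ = 7.0606 eV
KE_max = E_photon - φ = 7.0606 - 2.85 = 4.2106 eV

Convert to Joules: KE_max = 4.2106 × 1.602×10⁻¹⁹ J = 6.7461e-19 J

Then use KE = ½mv² to find velocity:
v = √(2·KE/m) = √(2 × 6.7461e-19 J / 9.109e-31 kg)
v = 1.2170e+06 m/s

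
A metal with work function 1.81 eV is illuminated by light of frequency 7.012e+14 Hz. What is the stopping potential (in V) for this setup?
1.0899 V

The stopping potential V_s satisfies: eV_s = KE_max

First, find KE_max using Einstein's equation:
E_photon = hf = (6.626×10⁻³⁴ J·s)(7.012e+14 Hz) = 2.8999 eV
KE_max = E_photon - φ = 2.8999 - 1.81 = 1.0899 eV

Since eV_s = KE_max:
V_s = KE_max/e = 1.0899 V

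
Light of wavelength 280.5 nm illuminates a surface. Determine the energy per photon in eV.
4.4201 eV

Using E = hf = hc/λ:

E = hc/λ = (6.626×10⁻³⁴ J·s)(3×10⁸ m/s) / (280.5×10⁻⁹ m)
E = 4.4201 eV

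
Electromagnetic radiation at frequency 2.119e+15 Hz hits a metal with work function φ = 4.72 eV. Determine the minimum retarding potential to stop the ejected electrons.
4.0435 V

The stopping potential V_s satisfies: eV_s = KE_max

First, find KE_max using Einstein's equation:
E_photon = hf = (6.626×10⁻³⁴ J·s)(2.119e+15 Hz) = 8.7635 eV
KE_max = E_photon - φ = 8.7635 - 4.72 = 4.0435 eV

Since eV_s = KE_max:
V_s = KE_max/e = 4.0435 V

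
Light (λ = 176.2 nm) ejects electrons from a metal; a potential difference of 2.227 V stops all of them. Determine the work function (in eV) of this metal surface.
4.81 eV

The stopping potential gives the maximum kinetic energy: KE_max = eV_s = 2.227 eV

From Einstein's photoelectric equation: KE_max = hc/λ - φ
Rearranging: φ = hc/λ - KE_max

Calculate photon energy:
E_photon = hc/λ = (6.626×10⁻³⁴ J·s)(3×10⁸ m/s) / (176.2×10⁻⁹ m) = 7.0366 eV

Therefore:
φ = 7.0366 - 2.227 = 4.81 eV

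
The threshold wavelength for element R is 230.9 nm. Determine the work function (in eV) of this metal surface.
5.37 eV

At the threshold wavelength, photon energy equals work function:
φ = hc/λ₀

Calculating:
φ = (6.626×10⁻³⁴ J·s)(3×10⁸ m/s) / (230.9×10⁻⁹ m)
φ = 5.37 eV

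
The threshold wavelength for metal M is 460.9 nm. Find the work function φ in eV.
2.69 eV

At the threshold wavelength, photon energy equals work function:
φ = hc/λ₀

Calculating:
φ = (6.626×10⁻³⁴ J·s)(3×10⁸ m/s) / (460.9×10⁻⁹ m)
φ = 2.69 eV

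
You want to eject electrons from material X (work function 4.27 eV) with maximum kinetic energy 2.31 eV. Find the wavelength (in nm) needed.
188.43 nm

From Einstein's equation: KE_max = hc/λ - φ

Rearranging for λ:
hc/λ = KE_max + φ
λ = hc/(KE_max + φ)

Required photon energy:
E_photon = KE_max + φ = 2.31 + 4.27 = 6.58 eV

Required wavelength:
λ = hc/E_photon = (6.626×10⁻³⁴)(3×10⁸) / (6.58 × 1.602×10⁻¹⁹)
λ = 188.43 nm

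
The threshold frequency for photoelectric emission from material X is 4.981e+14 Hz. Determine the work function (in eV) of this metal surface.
2.06 eV

At the threshold frequency, photon energy equals work function:
φ = hf₀

Calculating:
φ = (6.626×10⁻³⁴ J·s)(4.981e+14 Hz)
φ = 2.06 eV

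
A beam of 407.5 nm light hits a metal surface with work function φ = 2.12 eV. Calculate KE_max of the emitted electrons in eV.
0.9226 eV

Using Einstein's photoelectric equation: KE_max = hf - φ = hc/λ - φ

First, calculate the photon energy:
E_photon = hc/λ = (6.626×10⁻³⁴ J·s)(3×10⁸ m/s) / (407.5×10⁻⁹ m)
E_photon = 3.0426 eV

Then, the maximum kinetic energy:
KE_max = E_photon - φ = 3.0426 eV - 2.12 eV = 0.9226 eV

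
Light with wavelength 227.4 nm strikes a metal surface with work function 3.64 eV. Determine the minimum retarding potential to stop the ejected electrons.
1.8123 V

The stopping potential V_s satisfies: eV_s = KE_max

First, find KE_max using Einstein's equation:
E_photon = hc/λ = 5.4523 eV
KE_max = E_photon - φ = 5.4523 - 3.64 = 1.8123 eV

Since eV_s = KE_max:
V_s = KE_max/e = 1.8123 V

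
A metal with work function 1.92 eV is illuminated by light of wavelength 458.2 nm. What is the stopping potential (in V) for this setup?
0.7859 V

The stopping potential V_s satisfies: eV_s = KE_max

First, find KE_max using Einstein's equation:
E_photon = hc/λ = 2.7059 eV
KE_max = E_photon - φ = 2.7059 - 1.92 = 0.7859 eV

Since eV_s = KE_max:
V_s = KE_max/e = 0.7859 V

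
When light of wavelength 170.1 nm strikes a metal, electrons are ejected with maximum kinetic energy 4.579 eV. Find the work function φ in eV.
2.71 eV

From Einstein's photoelectric equation: KE_max = hf - φ = hc/λ - φ

Rearranging for φ:
φ = hc/λ - KE_max

Calculate photon energy:
E_photon = hc/λ = 7.2889 eV

Therefore:
φ = 7.2889 - 4.579 = 2.71 eV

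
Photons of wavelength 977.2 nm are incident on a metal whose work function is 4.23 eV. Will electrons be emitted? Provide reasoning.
No

For photoemission, the photon energy must exceed the work function.

Photon energy: E = hc/λ = 1.2688 eV
Work function: φ = 4.23 eV

Since E_photon (1.2688 eV) < φ (4.23 eV), photoemission will NOT occur.
The threshold wavelength is λ₀ = hc/φ = 293.1 nm.
Since 977.2 nm > 293.1 nm, the photons lack sufficient energy.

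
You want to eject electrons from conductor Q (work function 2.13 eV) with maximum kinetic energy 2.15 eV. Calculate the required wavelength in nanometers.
289.68 nm

From Einstein's equation: KE_max = hc/λ - φ

Rearranging for λ:
hc/λ = KE_max + φ
λ = hc/(KE_max + φ)

Required photon energy:
E_photon = KE_max + φ = 2.15 + 2.13 = 4.28 eV

Required wavelength:
λ = hc/E_photon = (6.626×10⁻³⁴)(3×10⁸) / (4.28 × 1.602×10⁻¹⁹)
λ = 289.68 nm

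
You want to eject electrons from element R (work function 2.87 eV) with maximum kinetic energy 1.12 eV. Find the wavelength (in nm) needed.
310.74 nm

From Einstein's equation: KE_max = hc/λ - φ

Rearranging for λ:
hc/λ = KE_max + φ
λ = hc/(KE_max + φ)

Required photon energy:
E_photon = KE_max + φ = 1.12 + 2.87 = 3.99 eV

Required wavelength:
λ = hc/E_photon = (6.626×10⁻³⁴)(3×10⁸) / (3.99 × 1.602×10⁻¹⁹)
λ = 310.74 nm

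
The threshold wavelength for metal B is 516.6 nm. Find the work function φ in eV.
2.40 eV

At the threshold wavelength, photon energy equals work function:
φ = hc/λ₀

Calculating:
φ = (6.626×10⁻³⁴ J·s)(3×10⁸ m/s) / (516.6×10⁻⁹ m)
φ = 2.40 eV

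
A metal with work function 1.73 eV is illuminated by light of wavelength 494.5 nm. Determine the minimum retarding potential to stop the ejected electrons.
0.7773 V

The stopping potential V_s satisfies: eV_s = KE_max

First, find KE_max using Einstein's equation:
E_photon = hc/λ = 2.5073 eV
KE_max = E_photon - φ = 2.5073 - 1.73 = 0.7773 eV

Since eV_s = KE_max:
V_s = KE_max/e = 0.7773 V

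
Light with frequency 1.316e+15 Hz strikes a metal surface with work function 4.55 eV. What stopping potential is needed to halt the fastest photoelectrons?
0.8925 V

The stopping potential V_s satisfies: eV_s = KE_max

First, find KE_max using Einstein's equation:
E_photon = hf = (6.626×10⁻³⁴ J·s)(1.316e+15 Hz) = 5.4425 eV
KE_max = E_photon - φ = 5.4425 - 4.55 = 0.8925 eV

Since eV_s = KE_max:
V_s = KE_max/e = 0.8925 V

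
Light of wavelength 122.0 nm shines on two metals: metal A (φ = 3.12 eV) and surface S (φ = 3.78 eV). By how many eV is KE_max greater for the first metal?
0.6600 eV

Using KE_max = hc/λ - φ for each metal:

Photon energy: E = hc/λ = 10.1626 eV

For metal A (φ₁ = 3.12 eV):
KE₁ = E - φ₁ = 10.1626 - 3.12 = 7.0426 eV

For surface S (φ₂ = 3.78 eV):
KE₂ = E - φ₂ = 10.1626 - 3.78 = 6.3826 eV

Difference:
ΔKE = KE₁ - KE₂ = 7.0426 - 6.3826 = 0.6600 eV

Note: The difference equals the difference in work functions: 3.78 - 3.12 = 0.66 eV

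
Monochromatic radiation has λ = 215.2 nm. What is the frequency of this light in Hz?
1.3931e+15 Hz

Using the wave equation: c = fλ

Solving for frequency:
f = c/λ = (3×10⁸ m/s) / (215.2×10⁻⁹ m)
f = 1.3931e+15 Hz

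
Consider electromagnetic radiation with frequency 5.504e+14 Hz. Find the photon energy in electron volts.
2.2763 eV

Using E = hf:

E = hf = (6.626×10⁻³⁴ J·s)(5.504e+14 Hz)
E = 2.2763 eV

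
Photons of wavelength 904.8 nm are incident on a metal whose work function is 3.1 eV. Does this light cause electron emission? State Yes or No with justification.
No

For photoemission, the photon energy must exceed the work function.

Photon energy: E = hc/λ = 1.3703 eV
Work function: φ = 3.1 eV

Since E_photon (1.3703 eV) < φ (3.1 eV), photoemission will NOT occur.
The threshold wavelength is λ₀ = hc/φ = 399.9 nm.
Since 904.8 nm > 399.9 nm, the photons lack sufficient energy.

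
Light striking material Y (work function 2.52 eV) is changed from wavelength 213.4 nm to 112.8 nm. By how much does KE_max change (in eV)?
5.1816 eV

Using Einstein's equation: KE_max = hc/λ - φ

For λ₁ = 213.4 nm:
KE₁ = hc/λ₁ - φ = 5.8099 - 2.52 = 3.2899 eV

For λ₂ = 112.8 nm:
KE₂ = hc/λ₂ - φ = 10.9915 - 2.52 = 8.4715 eV

Change in KE:
ΔKE = KE₂ - KE₁ = 8.4715 - 3.2899 = 5.1816 eV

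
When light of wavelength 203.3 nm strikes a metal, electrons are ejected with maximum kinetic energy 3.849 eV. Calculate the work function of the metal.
2.25 eV

From Einstein's photoelectric equation: KE_max = hf - φ = hc/λ - φ

Rearranging for φ:
φ = hc/λ - KE_max

Calculate photon energy:
E_photon = hc/λ = 6.0986 eV

Therefore:
φ = 6.0986 - 3.849 = 2.25 eV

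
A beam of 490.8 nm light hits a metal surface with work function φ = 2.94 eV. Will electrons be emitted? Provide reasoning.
No

For photoemission, the photon energy must exceed the work function.

Photon energy: E = hc/λ = 2.5262 eV
Work function: φ = 2.94 eV

Since E_photon (2.5262 eV) < φ (2.94 eV), photoemission will NOT occur.
The threshold wavelength is λ₀ = hc/φ = 421.7 nm.
Since 490.8 nm > 421.7 nm, the photons lack sufficient energy.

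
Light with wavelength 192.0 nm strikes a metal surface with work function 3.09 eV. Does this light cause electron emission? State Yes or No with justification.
Yes

For photoemission, the photon energy must exceed the work function.

Photon energy: E = hc/λ = 6.4575 eV
Work function: φ = 3.09 eV

Since E_photon (6.4575 eV) > φ (3.09 eV), photoemission WILL occur.
The threshold wavelength is λ₀ = hc/φ = 401.2 nm.
Since 192.0 nm < 401.2 nm, the light has sufficient energy.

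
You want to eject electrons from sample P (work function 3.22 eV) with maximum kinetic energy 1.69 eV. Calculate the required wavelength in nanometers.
252.51 nm

From Einstein's equation: KE_max = hc/λ - φ

Rearranging for λ:
hc/λ = KE_max + φ
λ = hc/(KE_max + φ)

Required photon energy:
E_photon = KE_max + φ = 1.69 + 3.22 = 4.91 eV

Required wavelength:
λ = hc/E_photon = (6.626×10⁻³⁴)(3×10⁸) / (4.91 × 1.602×10⁻¹⁹)
λ = 252.51 nm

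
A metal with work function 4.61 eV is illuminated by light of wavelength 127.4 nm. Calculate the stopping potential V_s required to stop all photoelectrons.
5.1219 V

The stopping potential V_s satisfies: eV_s = KE_max

First, find KE_max using Einstein's equation:
E_photon = hc/λ = 9.7319 eV
KE_max = E_photon - φ = 9.7319 - 4.61 = 5.1219 eV

Since eV_s = KE_max:
V_s = KE_max/e = 5.1219 V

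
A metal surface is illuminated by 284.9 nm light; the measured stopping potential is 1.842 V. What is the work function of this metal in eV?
2.51 eV

The stopping potential gives the maximum kinetic energy: KE_max = eV_s = 1.842 eV

From Einstein's photoelectric equation: KE_max = hc/λ - φ
Rearranging: φ = hc/λ - KE_max

Calculate photon energy:
E_photon = hc/λ = (6.626×10⁻³⁴ J·s)(3×10⁸ m/s) / (284.9×10⁻⁹ m) = 4.3518 eV

Therefore:
φ = 4.3518 - 1.842 = 2.51 eV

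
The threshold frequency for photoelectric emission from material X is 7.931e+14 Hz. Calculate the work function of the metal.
3.28 eV

At the threshold frequency, photon energy equals work function:
φ = hf₀

Calculating:
φ = (6.626×10⁻³⁴ J·s)(7.931e+14 Hz)
φ = 3.28 eV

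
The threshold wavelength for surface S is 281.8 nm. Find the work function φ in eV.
4.40 eV

At the threshold wavelength, photon energy equals work function:
φ = hc/λ₀

Calculating:
φ = (6.626×10⁻³⁴ J·s)(3×10⁸ m/s) / (281.8×10⁻⁹ m)
φ = 4.40 eV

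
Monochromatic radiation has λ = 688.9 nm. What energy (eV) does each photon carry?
1.7997 eV

Using E = hf = hc/λ:

E = hc/λ = (6.626×10⁻³⁴ J·s)(3×10⁸ m/s) / (688.9×10⁻⁹ m)
E = 1.7997 eV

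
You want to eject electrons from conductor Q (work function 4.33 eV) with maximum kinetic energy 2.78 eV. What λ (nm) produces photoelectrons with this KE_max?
174.38 nm

From Einstein's equation: KE_max = hc/λ - φ

Rearranging for λ:
hc/λ = KE_max + φ
λ = hc/(KE_max + φ)

Required photon energy:
E_photon = KE_max + φ = 2.78 + 4.33 = 7.11 eV

Required wavelength:
λ = hc/E_photon = (6.626×10⁻³⁴)(3×10⁸) / (7.11 × 1.602×10⁻¹⁹)
λ = 174.38 nm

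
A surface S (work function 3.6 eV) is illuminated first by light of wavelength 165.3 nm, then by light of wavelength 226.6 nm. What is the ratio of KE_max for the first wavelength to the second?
2.0842

Using Einstein's equation: KE_max = hc/λ - φ

For λ₁ = 165.3 nm:
E₁ = hc/λ₁ = 7.5006 eV
KE₁ = E₁ - φ = 7.5006 - 3.6 = 3.9006 eV

For λ₂ = 226.6 nm:
E₂ = hc/λ₂ = 5.4715 eV
KE₂ = E₂ - φ = 5.4715 - 3.6 = 1.8715 eV

Ratio: KE₁/KE₂ = 3.9006/1.8715 = 2.0842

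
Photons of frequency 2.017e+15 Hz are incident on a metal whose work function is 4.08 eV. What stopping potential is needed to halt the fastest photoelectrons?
4.2616 V

The stopping potential V_s satisfies: eV_s = KE_max

First, find KE_max using Einstein's equation:
E_photon = hf = (6.626×10⁻³⁴ J·s)(2.017e+15 Hz) = 8.3416 eV
KE_max = E_photon - φ = 8.3416 - 4.08 = 4.2616 eV

Since eV_s = KE_max:
V_s = KE_max/e = 4.2616 V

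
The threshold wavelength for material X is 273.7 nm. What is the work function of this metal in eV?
4.53 eV

At the threshold wavelength, photon energy equals work function:
φ = hc/λ₀

Calculating:
φ = (6.626×10⁻³⁴ J·s)(3×10⁸ m/s) / (273.7×10⁻⁹ m)
φ = 4.53 eV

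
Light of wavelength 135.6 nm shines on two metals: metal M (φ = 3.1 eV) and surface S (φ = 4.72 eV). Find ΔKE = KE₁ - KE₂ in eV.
1.6200 eV

Using KE_max = hc/λ - φ for each metal:

Photon energy: E = hc/λ = 9.1434 eV

For metal M (φ₁ = 3.1 eV):
KE₁ = E - φ₁ = 9.1434 - 3.1 = 6.0434 eV

For surface S (φ₂ = 4.72 eV):
KE₂ = E - φ₂ = 9.1434 - 4.72 = 4.4234 eV

Difference:
ΔKE = KE₁ - KE₂ = 6.0434 - 4.4234 = 1.6200 eV

Note: The difference equals the difference in work functions: 4.72 - 3.1 = 1.62 eV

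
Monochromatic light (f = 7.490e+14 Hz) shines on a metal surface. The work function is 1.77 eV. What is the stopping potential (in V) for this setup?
1.3276 V

The stopping potential V_s satisfies: eV_s = KE_max

First, find KE_max using Einstein's equation:
E_photon = hf = (6.626×10⁻³⁴ J·s)(7.490e+14 Hz) = 3.0976 eV
KE_max = E_photon - φ = 3.0976 - 1.77 = 1.3276 eV

Since eV_s = KE_max:
V_s = KE_max/e = 1.3276 V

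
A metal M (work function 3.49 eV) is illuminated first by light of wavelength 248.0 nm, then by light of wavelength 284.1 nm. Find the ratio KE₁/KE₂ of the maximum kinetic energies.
1.7268

Using Einstein's equation: KE_max = hc/λ - φ

For λ₁ = 248.0 nm:
E₁ = hc/λ₁ = 4.9994 eV
KE₁ = E₁ - φ = 4.9994 - 3.49 = 1.5094 eV

For λ₂ = 284.1 nm:
E₂ = hc/λ₂ = 4.3641 eV
KE₂ = E₂ - φ = 4.3641 - 3.49 = 0.8741 eV

Ratio: KE₁/KE₂ = 1.5094/0.8741 = 1.7268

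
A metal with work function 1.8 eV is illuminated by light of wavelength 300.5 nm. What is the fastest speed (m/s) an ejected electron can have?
9.0453e+05 m/s

First, find the maximum kinetic energy:
E_photon = hc/λ = 4.1259 eV
KE_max = E_photon - φ = 4.1259 - 1.8 = 2.3259 eV

Convert to Joules: KE_max = 2.3259 × 1.602×10⁻¹⁹ J = 3.7266e-19 J

Then use KE = ½mv² to find velocity:
v = √(2·KE/m) = √(2 × 3.7266e-19 J / 9.109e-31 kg)
v = 9.0453e+05 m/s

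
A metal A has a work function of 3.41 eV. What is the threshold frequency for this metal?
8.2453e+14 Hz

The threshold frequency is when the photon energy equals the work function:
hf₀ = φ

Solving for f₀:
f₀ = φ/h = (3.41 eV × 1.602×10⁻¹⁹ J/eV) / (6.626×10⁻³⁴ J·s)
f₀ = 8.2453e+14 Hz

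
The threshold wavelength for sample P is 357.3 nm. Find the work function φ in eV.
3.47 eV

At the threshold wavelength, photon energy equals work function:
φ = hc/λ₀

Calculating:
φ = (6.626×10⁻³⁴ J·s)(3×10⁸ m/s) / (357.3×10⁻⁹ m)
φ = 3.47 eV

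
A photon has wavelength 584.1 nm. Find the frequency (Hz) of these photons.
5.1326e+14 Hz

Using the wave equation: c = fλ

Solving for frequency:
f = c/λ = (3×10⁸ m/s) / (584.1×10⁻⁹ m)
f = 5.1326e+14 Hz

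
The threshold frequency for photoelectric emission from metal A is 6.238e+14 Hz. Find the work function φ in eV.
2.58 eV

At the threshold frequency, photon energy equals work function:
φ = hf₀

Calculating:
φ = (6.626×10⁻³⁴ J·s)(6.238e+14 Hz)
φ = 2.58 eV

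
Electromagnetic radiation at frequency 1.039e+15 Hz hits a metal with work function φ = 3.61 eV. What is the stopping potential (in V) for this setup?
0.6870 V

The stopping potential V_s satisfies: eV_s = KE_max

First, find KE_max using Einstein's equation:
E_photon = hf = (6.626×10⁻³⁴ J·s)(1.039e+15 Hz) = 4.2970 eV
KE_max = E_photon - φ = 4.2970 - 3.61 = 0.6870 eV

Since eV_s = KE_max:
V_s = KE_max/e = 0.6870 V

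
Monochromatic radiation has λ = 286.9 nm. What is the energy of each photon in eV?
4.3215 eV

Using E = hf = hc/λ:

E = hc/λ = (6.626×10⁻³⁴ J·s)(3×10⁸ m/s) / (286.9×10⁻⁹ m)
E = 4.3215 eV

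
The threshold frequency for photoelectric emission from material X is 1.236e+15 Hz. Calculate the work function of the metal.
5.11 eV

At the threshold frequency, photon energy equals work function:
φ = hf₀

Calculating:
φ = (6.626×10⁻³⁴ J·s)(1.236e+15 Hz)
φ = 5.11 eV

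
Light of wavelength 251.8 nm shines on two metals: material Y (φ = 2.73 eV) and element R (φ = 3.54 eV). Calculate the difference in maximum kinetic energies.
0.8100 eV

Using KE_max = hc/λ - φ for each metal:

Photon energy: E = hc/λ = 4.9239 eV

For material Y (φ₁ = 2.73 eV):
KE₁ = E - φ₁ = 4.9239 - 2.73 = 2.1939 eV

For element R (φ₂ = 3.54 eV):
KE₂ = E - φ₂ = 4.9239 - 3.54 = 1.3839 eV

Difference:
ΔKE = KE₁ - KE₂ = 2.1939 - 1.3839 = 0.8100 eV

Note: The difference equals the difference in work functions: 3.54 - 2.73 = 0.81 eV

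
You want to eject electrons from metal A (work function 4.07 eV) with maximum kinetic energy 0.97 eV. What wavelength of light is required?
246.00 nm

From Einstein's equation: KE_max = hc/λ - φ

Rearranging for λ:
hc/λ = KE_max + φ
λ = hc/(KE_max + φ)

Required photon energy:
E_photon = KE_max + φ = 0.97 + 4.07 = 5.04 eV

Required wavelength:
λ = hc/E_photon = (6.626×10⁻³⁴)(3×10⁸) / (5.04 × 1.602×10⁻¹⁹)
λ = 246.00 nm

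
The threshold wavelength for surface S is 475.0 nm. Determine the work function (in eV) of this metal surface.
2.61 eV

At the threshold wavelength, photon energy equals work function:
φ = hc/λ₀

Calculating:
φ = (6.626×10⁻³⁴ J·s)(3×10⁸ m/s) / (475.0×10⁻⁹ m)
φ = 2.61 eV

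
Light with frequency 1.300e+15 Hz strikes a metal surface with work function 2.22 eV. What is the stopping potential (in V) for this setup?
3.1564 V

The stopping potential V_s satisfies: eV_s = KE_max

First, find KE_max using Einstein's equation:
E_photon = hf = (6.626×10⁻³⁴ J·s)(1.300e+15 Hz) = 5.3764 eV
KE_max = E_photon - φ = 5.3764 - 2.22 = 3.1564 eV

Since eV_s = KE_max:
V_s = KE_max/e = 3.1564 V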